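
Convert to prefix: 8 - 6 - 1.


left-to-right (same/higher precedence on left): tree is (- (- 8 6) 1)
Prefix: - - 8 6 1


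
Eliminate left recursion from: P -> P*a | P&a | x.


Left-recursive alternatives: P*a, P&a; non-recursive: x
Introduce P': P -> xP', P' -> *aP' | &aP' | ε


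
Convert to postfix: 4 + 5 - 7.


Left to right (same or higher precedence on left)
Postfix: 4 5 + 7 -


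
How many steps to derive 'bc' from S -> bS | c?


Derivation: S => bS => bc
Steps: 2


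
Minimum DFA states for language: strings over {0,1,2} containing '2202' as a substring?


KMP-style automaton: 4 progress states + 1 absorbing accept = 5
Minimal DFA: 5 states


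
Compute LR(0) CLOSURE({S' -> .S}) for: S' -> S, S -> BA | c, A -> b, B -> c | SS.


Start: S' -> .S
For each item with dot before a nonterminal B, add B -> .γ for every B-production
Closure: [S' -> .S, S -> .BA, S -> .c, B -> .c, B -> .SS]


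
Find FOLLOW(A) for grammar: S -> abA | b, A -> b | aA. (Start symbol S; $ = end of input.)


$ ∈ FOLLOW(S). For each A -> αBβ: add FIRST(β)\{ε} to FOLLOW(B); if β nullable, add FOLLOW(A).
FOLLOW(A) = {$}


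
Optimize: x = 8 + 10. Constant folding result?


8 + 10 = 18 at compile time
Optimized: x = 18


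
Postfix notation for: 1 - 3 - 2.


Left to right (same or higher precedence on left)
Postfix: 1 3 - 2 -


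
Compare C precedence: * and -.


'*' is multiplicative (level 10); '-' is additive (level 9)
Higher level binds tighter
'*' has higher precedence than '-'


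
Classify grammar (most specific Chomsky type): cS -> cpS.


LHS has context (more than one symbol) and |LHS| ≤ |RHS|
Classification: Type 1 (Context-Sensitive)


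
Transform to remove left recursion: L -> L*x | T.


Left-recursive alternatives: L*x; non-recursive: T
Introduce L': L -> TL', L' -> *xL' | ε


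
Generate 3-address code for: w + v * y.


Break into single-operator statements:
t1 = v * y
t2 = w + t1


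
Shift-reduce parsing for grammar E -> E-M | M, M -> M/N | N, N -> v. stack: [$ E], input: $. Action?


start symbol E on stack, input exhausted
Action: accept


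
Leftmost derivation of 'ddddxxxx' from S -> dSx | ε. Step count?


Derivation: S => dSx => ddSxx => dddSxxx => ddddSxxxx => ddddxxxx
Steps: 5


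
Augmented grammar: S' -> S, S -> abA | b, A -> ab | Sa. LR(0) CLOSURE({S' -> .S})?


Start: S' -> .S
For each item with dot before a nonterminal B, add B -> .γ for every B-production
Closure: [S' -> .S, S -> .abA, S -> .b]


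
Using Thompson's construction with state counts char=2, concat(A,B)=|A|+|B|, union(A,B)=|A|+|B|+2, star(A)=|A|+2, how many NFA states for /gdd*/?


Syntax tree has 3 char leaf(s), 0 union(s), 1 star(s)
chars contribute 3×2 = 6; each union adds +2; each star adds +2
Total: 6 + 0 + 2 = 8 states


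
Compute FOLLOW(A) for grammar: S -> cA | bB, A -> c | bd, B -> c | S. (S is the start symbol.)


$ ∈ FOLLOW(S). For each A -> αBβ: add FIRST(β)\{ε} to FOLLOW(B); if β nullable, add FOLLOW(A).
FOLLOW(A) = {$}


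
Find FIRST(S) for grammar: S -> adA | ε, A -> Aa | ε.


Per alternative of S: FIRST(adA) = {a}; FIRST(ε) = {ε}
FIRST(S) = {a, ε}


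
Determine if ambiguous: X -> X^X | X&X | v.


'v^v&v' has two parse trees (no precedence encoded between ^ and &)
Ambiguous


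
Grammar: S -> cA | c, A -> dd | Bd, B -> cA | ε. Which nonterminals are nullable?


A nonterminal is nullable iff some alternative derives ε (directly, or every symbol in it is nullable)
Nullable: {B}


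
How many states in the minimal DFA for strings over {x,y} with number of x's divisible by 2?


Track (count of x) mod 2: states 0..1, accept at 0
Minimal DFA: 2 states


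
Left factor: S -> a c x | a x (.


Common prefix: 'a'
Factored: S -> a S', S' -> c x | x (


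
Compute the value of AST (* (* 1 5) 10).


Evaluate inner: (* 1 5) = 5
Evaluate root: (* 5 10) = 50
Result: 50


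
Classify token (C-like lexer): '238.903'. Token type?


Pattern: digits with a decimal point
Type: FLOAT_LITERAL


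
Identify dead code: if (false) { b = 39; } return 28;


condition is constant false, so the whole block is unreachable
Dead: 'if (false) { b = 39; }'


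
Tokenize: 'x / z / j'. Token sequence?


Scan left to right, longest-match per lexeme
Tokens: ID(x), OP(/), ID(z), OP(/), ID(j)


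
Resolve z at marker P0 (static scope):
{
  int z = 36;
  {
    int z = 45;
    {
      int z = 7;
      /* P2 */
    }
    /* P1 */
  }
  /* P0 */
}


z declared in the same block as P0
z = 36


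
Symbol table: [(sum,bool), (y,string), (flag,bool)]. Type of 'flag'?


Lookup 'flag' → type bool


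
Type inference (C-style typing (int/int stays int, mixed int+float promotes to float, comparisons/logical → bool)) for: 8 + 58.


Operand types: int + int
Rule: mixed int/float promotes to float; int/int stays int
Result type: int


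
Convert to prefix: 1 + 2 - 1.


left-to-right (same/higher precedence on left): tree is (- (+ 1 2) 1)
Prefix: - + 1 2 1


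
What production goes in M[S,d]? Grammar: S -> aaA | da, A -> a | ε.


For [S, d]: 'd' ∈ FIRST(da)
Entry: S -> da


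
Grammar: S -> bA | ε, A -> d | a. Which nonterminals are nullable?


A nonterminal is nullable iff some alternative derives ε (directly, or every symbol in it is nullable)
Nullable: {S}


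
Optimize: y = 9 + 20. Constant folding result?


9 + 20 = 29 at compile time
Optimized: y = 29


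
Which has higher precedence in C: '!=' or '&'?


'!=' is equality (level 6); '&' is bitwise AND (level 5)
Higher level binds tighter
'!=' has higher precedence than '&'


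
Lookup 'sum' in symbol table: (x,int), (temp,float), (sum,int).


Lookup 'sum' → type int


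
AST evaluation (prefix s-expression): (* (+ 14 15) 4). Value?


Evaluate inner: (+ 14 15) = 29
Evaluate root: (* 29 4) = 116
Result: 116


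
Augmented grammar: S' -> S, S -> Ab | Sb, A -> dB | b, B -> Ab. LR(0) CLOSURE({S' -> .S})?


Start: S' -> .S
For each item with dot before a nonterminal B, add B -> .γ for every B-production
Closure: [S' -> .S, S -> .Ab, S -> .Sb, A -> .dB, A -> .b]


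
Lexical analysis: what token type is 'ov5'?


Pattern: letter/underscore followed by alphanumerics, not a keyword
Type: IDENTIFIER


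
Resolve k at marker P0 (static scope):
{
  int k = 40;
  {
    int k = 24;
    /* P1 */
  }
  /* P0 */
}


k declared in the same block as P0
k = 40


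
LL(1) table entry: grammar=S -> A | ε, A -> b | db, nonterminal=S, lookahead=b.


For [S, b]: 'b' ∈ FIRST(A)
Entry: S -> A


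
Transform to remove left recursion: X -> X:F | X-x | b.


Left-recursive alternatives: X:F, X-x; non-recursive: b
Introduce X': X -> bX', X' -> :FX' | -xX' | ε


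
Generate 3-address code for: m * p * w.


Break into single-operator statements:
t1 = m * p
t2 = t1 * w


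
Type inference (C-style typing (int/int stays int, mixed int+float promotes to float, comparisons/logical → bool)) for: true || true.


Operand types: bool || bool
Rule: logical operators take bool operands and yield bool
Result type: bool


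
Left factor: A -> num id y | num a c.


Common prefix: 'num'
Factored: A -> num A', A' -> id y | a c


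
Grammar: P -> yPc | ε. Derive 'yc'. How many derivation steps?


Derivation: P => yPc => yc
Steps: 2


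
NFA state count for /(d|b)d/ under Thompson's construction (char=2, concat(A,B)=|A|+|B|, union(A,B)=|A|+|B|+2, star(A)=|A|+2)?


Syntax tree has 3 char leaf(s), 1 union(s), 0 star(s)
chars contribute 3×2 = 6; each union adds +2; each star adds +2
Total: 6 + 2 + 0 = 8 states


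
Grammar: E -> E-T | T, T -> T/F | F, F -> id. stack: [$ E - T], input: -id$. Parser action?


handle 'E-T' on top; lookahead ∈ FOLLOW(E) = {-, $}
Action: reduce (E -> E-T)


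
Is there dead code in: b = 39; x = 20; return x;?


b is assigned but never read
Dead: 'b = 39'


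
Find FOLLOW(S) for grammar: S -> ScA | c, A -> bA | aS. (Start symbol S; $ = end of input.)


$ ∈ FOLLOW(S). For each A -> αBβ: add FIRST(β)\{ε} to FOLLOW(B); if β nullable, add FOLLOW(A).
FOLLOW(S) = {$, c}


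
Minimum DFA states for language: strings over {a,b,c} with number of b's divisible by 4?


Track (count of b) mod 4: states 0..3, accept at 0
Minimal DFA: 4 states


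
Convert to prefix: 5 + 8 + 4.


left-to-right (same/higher precedence on left): tree is (+ (+ 5 8) 4)
Prefix: + + 5 8 4


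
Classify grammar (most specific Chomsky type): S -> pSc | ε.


Single nonterminal LHS, but p^n c^n is not regular
Classification: Type 2 (Context-Free)


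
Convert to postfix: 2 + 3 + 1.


Left to right (same or higher precedence on left)
Postfix: 2 3 + 1 +


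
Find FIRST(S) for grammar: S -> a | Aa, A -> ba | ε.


Per alternative of S: FIRST(a) = {a}; FIRST(Aa) = {a, b}
FIRST(S) = {a, b}


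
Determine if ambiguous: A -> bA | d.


right-linear, alternatives start with distinct terminals 'b' vs 'd': unique leftmost derivation
Unambiguous


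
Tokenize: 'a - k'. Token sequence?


Scan left to right, longest-match per lexeme
Tokens: ID(a), OP(-), ID(k)


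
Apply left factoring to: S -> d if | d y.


Common prefix: 'd'
Factored: S -> d S', S' -> if | y


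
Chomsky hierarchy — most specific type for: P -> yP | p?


Right-linear: every RHS is a terminal or a terminal followed by one nonterminal
Classification: Type 3 (Regular)


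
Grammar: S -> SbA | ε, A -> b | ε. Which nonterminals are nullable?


A nonterminal is nullable iff some alternative derives ε (directly, or every symbol in it is nullable)
Nullable: {A, S}


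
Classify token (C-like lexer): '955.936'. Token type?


Pattern: digits with a decimal point
Type: FLOAT_LITERAL


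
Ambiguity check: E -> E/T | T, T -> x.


precedence layered via separate nonterminal T: deterministic
Unambiguous


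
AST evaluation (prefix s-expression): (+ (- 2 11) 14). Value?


Evaluate inner: (- 2 11) = -9
Evaluate root: (+ -9 14) = 5
Result: 5


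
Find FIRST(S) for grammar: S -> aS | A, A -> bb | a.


Per alternative of S: FIRST(aS) = {a}; FIRST(A) = {a, b}
FIRST(S) = {a, b}


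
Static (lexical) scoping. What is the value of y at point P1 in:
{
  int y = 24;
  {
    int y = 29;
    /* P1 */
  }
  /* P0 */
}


y declared in the same block as P1
y = 29


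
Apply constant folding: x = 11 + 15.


11 + 15 = 26 at compile time
Optimized: x = 26


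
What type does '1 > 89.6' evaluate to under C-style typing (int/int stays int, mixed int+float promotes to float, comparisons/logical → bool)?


Operand types: int > float
Rule: comparison yields bool
Result type: bool


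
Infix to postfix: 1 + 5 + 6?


Left to right (same or higher precedence on left)
Postfix: 1 5 + 6 +


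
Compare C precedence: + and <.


'+' is additive (level 9); '<' is relational (level 7)
Higher level binds tighter
'+' has higher precedence than '<'


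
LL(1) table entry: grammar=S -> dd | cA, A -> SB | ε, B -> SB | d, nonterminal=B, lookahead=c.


For [B, c]: 'c' ∈ FIRST(SB)
Entry: B -> SB


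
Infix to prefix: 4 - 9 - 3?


left-to-right (same/higher precedence on left): tree is (- (- 4 9) 3)
Prefix: - - 4 9 3


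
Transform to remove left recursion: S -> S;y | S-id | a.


Left-recursive alternatives: S;y, S-id; non-recursive: a
Introduce S': S -> aS', S' -> ;yS' | -idS' | ε


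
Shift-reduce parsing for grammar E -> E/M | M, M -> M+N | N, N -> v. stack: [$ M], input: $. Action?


lookahead ∉ {+} so M won't extend; reduce E -> M
Action: reduce (E -> M)


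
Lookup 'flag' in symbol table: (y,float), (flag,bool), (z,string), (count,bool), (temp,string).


Lookup 'flag' → type bool


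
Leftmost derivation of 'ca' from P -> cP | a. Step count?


Derivation: P => cP => ca
Steps: 2


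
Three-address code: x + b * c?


Break into single-operator statements:
t1 = b * c
t2 = x + t1


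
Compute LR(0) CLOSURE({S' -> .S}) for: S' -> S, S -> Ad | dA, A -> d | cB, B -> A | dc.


Start: S' -> .S
For each item with dot before a nonterminal B, add B -> .γ for every B-production
Closure: [S' -> .S, S -> .Ad, S -> .dA, A -> .d, A -> .cB]


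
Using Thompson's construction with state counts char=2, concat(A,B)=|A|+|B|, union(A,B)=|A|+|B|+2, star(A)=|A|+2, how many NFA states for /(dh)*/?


Syntax tree has 2 char leaf(s), 0 union(s), 1 star(s)
chars contribute 2×2 = 4; each union adds +2; each star adds +2
Total: 4 + 0 + 2 = 6 states


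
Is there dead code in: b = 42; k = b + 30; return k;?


b is read by k's definition; k is returned
No dead code


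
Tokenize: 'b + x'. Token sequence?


Scan left to right, longest-match per lexeme
Tokens: ID(b), OP(+), ID(x)


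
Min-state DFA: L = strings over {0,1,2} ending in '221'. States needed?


Track the longest suffix of input matching a prefix of '221': 4 classes (prefixes of length 0..3)
Minimal DFA: 4 states


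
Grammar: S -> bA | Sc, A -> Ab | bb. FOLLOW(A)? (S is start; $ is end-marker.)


$ ∈ FOLLOW(S). For each A -> αBβ: add FIRST(β)\{ε} to FOLLOW(B); if β nullable, add FOLLOW(A).
FOLLOW(A) = {$, b, c}


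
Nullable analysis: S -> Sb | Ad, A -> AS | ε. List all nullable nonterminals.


A nonterminal is nullable iff some alternative derives ε (directly, or every symbol in it is nullable)
Nullable: {A}


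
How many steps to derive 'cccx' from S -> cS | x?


Derivation: S => cS => ccS => cccS => cccx
Steps: 4


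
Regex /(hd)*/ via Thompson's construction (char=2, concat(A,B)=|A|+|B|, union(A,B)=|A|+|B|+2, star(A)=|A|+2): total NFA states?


Syntax tree has 2 char leaf(s), 0 union(s), 1 star(s)
chars contribute 2×2 = 4; each union adds +2; each star adds +2
Total: 4 + 0 + 2 = 6 states


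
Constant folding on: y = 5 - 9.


5 - 9 = -4 at compile time
Optimized: y = -4


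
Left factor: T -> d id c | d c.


Common prefix: 'd'
Factored: T -> d T', T' -> id c | c


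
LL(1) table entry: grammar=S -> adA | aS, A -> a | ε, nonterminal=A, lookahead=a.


For [A, a]: 'a' ∈ FIRST(a)
Entry: A -> a


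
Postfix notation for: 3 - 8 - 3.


Left to right (same or higher precedence on left)
Postfix: 3 8 - 3 -


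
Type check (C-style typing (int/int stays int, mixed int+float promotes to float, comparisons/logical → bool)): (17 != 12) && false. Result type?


Operand types: bool && bool
Rule: logical operators take bool operands and yield bool
Result type: bool


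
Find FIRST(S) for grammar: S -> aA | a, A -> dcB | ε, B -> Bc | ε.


Per alternative of S: FIRST(aA) = {a}; FIRST(a) = {a}
FIRST(S) = {a}


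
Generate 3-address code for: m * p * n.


Break into single-operator statements:
t1 = m * p
t2 = t1 * n


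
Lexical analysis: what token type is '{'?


Pattern: delimiter/punctuation
Type: PUNCTUATION


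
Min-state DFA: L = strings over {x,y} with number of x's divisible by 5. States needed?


Track (count of x) mod 5: states 0..4, accept at 0
Minimal DFA: 5 states


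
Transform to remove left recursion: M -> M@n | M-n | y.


Left-recursive alternatives: M@n, M-n; non-recursive: y
Introduce M': M -> yM', M' -> @nM' | -nM' | ε


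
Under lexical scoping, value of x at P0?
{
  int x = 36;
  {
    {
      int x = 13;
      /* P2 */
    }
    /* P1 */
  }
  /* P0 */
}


x declared in the same block as P0
x = 36


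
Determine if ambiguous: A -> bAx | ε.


balanced b^n…x^n: each string has a unique parse
Unambiguous


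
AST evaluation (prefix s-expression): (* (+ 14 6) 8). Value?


Evaluate inner: (+ 14 6) = 20
Evaluate root: (* 20 8) = 160
Result: 160


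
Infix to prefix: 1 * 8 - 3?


left-to-right (same/higher precedence on left): tree is (- (* 1 8) 3)
Prefix: - * 1 8 3


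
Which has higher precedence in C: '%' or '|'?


'%' is multiplicative (level 10); '|' is bitwise OR (level 3)
Higher level binds tighter
'%' has higher precedence than '|'


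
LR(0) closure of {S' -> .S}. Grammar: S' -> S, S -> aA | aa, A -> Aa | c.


Start: S' -> .S
For each item with dot before a nonterminal B, add B -> .γ for every B-production
Closure: [S' -> .S, S -> .aA, S -> .aa]


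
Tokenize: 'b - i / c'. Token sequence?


Scan left to right, longest-match per lexeme
Tokens: ID(b), OP(-), ID(i), OP(/), ID(c)


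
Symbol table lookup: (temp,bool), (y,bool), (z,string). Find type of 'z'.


Lookup 'z' → type string


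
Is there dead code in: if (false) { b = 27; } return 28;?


condition is constant false, so the whole block is unreachable
Dead: 'if (false) { b = 27; }'


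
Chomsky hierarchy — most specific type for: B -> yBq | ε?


Single nonterminal LHS, but y^n q^n is not regular
Classification: Type 2 (Context-Free)


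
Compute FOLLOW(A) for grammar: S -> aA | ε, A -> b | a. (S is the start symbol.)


$ ∈ FOLLOW(S). For each A -> αBβ: add FIRST(β)\{ε} to FOLLOW(B); if β nullable, add FOLLOW(A).
FOLLOW(A) = {$}


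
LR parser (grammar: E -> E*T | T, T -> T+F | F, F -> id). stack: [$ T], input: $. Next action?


lookahead ∉ {+} so T won't extend; reduce E -> T
Action: reduce (E -> T)


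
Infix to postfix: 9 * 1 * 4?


Left to right (same or higher precedence on left)
Postfix: 9 1 * 4 *


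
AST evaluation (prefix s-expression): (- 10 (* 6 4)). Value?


Evaluate inner: (* 6 4) = 24
Evaluate root: (- 10 24) = -14
Result: -14


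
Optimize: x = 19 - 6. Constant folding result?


19 - 6 = 13 at compile time
Optimized: x = 13


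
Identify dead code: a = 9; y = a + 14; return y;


a is read by y's definition; y is returned
No dead code


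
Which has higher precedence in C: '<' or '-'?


'-' is additive (level 9); '<' is relational (level 7)
Higher level binds tighter
'-' has higher precedence than '<'


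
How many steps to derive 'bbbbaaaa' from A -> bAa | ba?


Derivation: A => bAa => bbAaa => bbbAaaa => bbbbaaaa
Steps: 4


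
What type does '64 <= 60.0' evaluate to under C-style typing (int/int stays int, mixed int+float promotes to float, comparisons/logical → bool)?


Operand types: int <= float
Rule: comparison yields bool
Result type: bool


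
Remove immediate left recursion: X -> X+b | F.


Left-recursive alternatives: X+b; non-recursive: F
Introduce X': X -> FX', X' -> +bX' | ε


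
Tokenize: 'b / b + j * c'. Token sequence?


Scan left to right, longest-match per lexeme
Tokens: ID(b), OP(/), ID(b), OP(+), ID(j), OP(*), ID(c)


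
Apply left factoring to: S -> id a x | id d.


Common prefix: 'id'
Factored: S -> id S', S' -> a x | d


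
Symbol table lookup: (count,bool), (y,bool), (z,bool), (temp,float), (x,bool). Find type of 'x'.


Lookup 'x' → type bool


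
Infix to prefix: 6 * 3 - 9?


left-to-right (same/higher precedence on left): tree is (- (* 6 3) 9)
Prefix: - * 6 3 9


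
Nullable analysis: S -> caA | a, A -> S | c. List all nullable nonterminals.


A nonterminal is nullable iff some alternative derives ε (directly, or every symbol in it is nullable)
Nullable: {}


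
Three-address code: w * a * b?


Break into single-operator statements:
t1 = w * a
t2 = t1 * b


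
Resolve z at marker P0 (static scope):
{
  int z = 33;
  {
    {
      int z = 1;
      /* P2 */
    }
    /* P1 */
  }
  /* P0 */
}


z declared in the same block as P0
z = 33


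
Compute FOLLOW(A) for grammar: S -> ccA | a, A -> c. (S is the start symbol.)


$ ∈ FOLLOW(S). For each A -> αBβ: add FIRST(β)\{ε} to FOLLOW(B); if β nullable, add FOLLOW(A).
FOLLOW(A) = {$}


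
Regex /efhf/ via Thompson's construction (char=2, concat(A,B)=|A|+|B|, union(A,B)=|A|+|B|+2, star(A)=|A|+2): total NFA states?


Syntax tree has 4 char leaf(s), 0 union(s), 0 star(s)
chars contribute 4×2 = 8; each union adds +2; each star adds +2
Total: 8 + 0 + 0 = 8 states


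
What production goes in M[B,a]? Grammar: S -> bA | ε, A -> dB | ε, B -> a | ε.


For [B, a]: 'a' ∈ FIRST(a)
Entry: B -> a


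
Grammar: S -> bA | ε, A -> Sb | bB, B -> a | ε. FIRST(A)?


Per alternative of A: FIRST(Sb) = {b}; FIRST(bB) = {b}
FIRST(A) = {b}


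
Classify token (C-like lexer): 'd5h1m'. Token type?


Pattern: letter/underscore followed by alphanumerics, not a keyword
Type: IDENTIFIER


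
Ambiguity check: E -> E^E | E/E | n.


'n^n/n' has two parse trees (no precedence encoded between ^ and /)
Ambiguous


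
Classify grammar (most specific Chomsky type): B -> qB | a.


Right-linear: every RHS is a terminal or a terminal followed by one nonterminal
Classification: Type 3 (Regular)


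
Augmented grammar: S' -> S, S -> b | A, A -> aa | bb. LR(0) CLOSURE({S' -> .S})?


Start: S' -> .S
For each item with dot before a nonterminal B, add B -> .γ for every B-production
Closure: [S' -> .S, S -> .b, S -> .A, A -> .aa, A -> .bb]


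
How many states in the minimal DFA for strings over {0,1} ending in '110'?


Track the longest suffix of input matching a prefix of '110': 4 classes (prefixes of length 0..3)
Minimal DFA: 4 states


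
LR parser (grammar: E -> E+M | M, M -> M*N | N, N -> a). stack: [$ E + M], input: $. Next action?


handle 'E+M' on top; lookahead ∈ FOLLOW(E) = {+, $}
Action: reduce (E -> E+M)


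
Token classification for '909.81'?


Pattern: digits with a decimal point
Type: FLOAT_LITERAL


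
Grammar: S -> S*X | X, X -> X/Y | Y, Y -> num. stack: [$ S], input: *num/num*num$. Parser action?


shift '*' to continue S -> S*X
Action: shift


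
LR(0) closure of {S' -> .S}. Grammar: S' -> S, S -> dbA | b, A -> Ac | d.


Start: S' -> .S
For each item with dot before a nonterminal B, add B -> .γ for every B-production
Closure: [S' -> .S, S -> .dbA, S -> .b]


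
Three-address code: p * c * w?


Break into single-operator statements:
t1 = p * c
t2 = t1 * w


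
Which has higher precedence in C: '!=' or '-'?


'-' is additive (level 9); '!=' is equality (level 6)
Higher level binds tighter
'-' has higher precedence than '!='


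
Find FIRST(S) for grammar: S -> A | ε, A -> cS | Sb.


Per alternative of S: FIRST(A) = {b, c}; FIRST(ε) = {ε}
FIRST(S) = {b, c, ε}


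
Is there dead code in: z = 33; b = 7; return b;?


z is assigned but never read
Dead: 'z = 33'


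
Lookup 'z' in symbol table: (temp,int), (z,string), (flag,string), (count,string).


Lookup 'z' → type string


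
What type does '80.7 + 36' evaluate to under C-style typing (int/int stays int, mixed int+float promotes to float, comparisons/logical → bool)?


Operand types: float + int
Rule: mixed int/float promotes to float; int/int stays int
Result type: float


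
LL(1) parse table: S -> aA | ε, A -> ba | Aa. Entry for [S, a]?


For [S, a]: 'a' ∈ FIRST(aA)
Entry: S -> aA


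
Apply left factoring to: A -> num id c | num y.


Common prefix: 'num'
Factored: A -> num A', A' -> id c | y


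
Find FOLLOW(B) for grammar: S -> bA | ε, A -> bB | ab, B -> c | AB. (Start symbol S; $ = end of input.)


$ ∈ FOLLOW(S). For each A -> αBβ: add FIRST(β)\{ε} to FOLLOW(B); if β nullable, add FOLLOW(A).
FOLLOW(B) = {$, a, b, c}


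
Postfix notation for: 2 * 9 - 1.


Left to right (same or higher precedence on left)
Postfix: 2 9 * 1 -


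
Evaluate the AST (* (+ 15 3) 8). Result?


Evaluate inner: (+ 15 3) = 18
Evaluate root: (* 18 8) = 144
Result: 144


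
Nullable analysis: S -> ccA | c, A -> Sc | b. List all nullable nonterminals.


A nonterminal is nullable iff some alternative derives ε (directly, or every symbol in it is nullable)
Nullable: {}


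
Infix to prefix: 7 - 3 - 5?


left-to-right (same/higher precedence on left): tree is (- (- 7 3) 5)
Prefix: - - 7 3 5


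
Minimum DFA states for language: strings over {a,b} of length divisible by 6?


Track length mod 6: states 0..5, accept at 0
Minimal DFA: 6 states


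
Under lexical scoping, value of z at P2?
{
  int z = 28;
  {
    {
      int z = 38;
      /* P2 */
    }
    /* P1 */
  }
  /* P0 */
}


z declared in the same block as P2
z = 38


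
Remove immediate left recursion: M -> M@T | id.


Left-recursive alternatives: M@T; non-recursive: id
Introduce M': M -> idM', M' -> @TM' | ε


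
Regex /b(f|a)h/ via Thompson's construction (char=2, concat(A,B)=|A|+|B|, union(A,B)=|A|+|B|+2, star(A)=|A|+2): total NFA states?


Syntax tree has 4 char leaf(s), 1 union(s), 0 star(s)
chars contribute 4×2 = 8; each union adds +2; each star adds +2
Total: 8 + 2 + 0 = 10 states


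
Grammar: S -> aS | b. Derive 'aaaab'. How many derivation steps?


Derivation: S => aS => aaS => aaaS => aaaaS => aaaab
Steps: 5


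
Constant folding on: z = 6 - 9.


6 - 9 = -3 at compile time
Optimized: z = -3


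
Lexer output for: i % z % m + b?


Scan left to right, longest-match per lexeme
Tokens: ID(i), OP(%), ID(z), OP(%), ID(m), OP(+), ID(b)


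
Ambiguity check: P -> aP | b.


right-linear, alternatives start with distinct terminals 'a' vs 'b': unique leftmost derivation
Unambiguous


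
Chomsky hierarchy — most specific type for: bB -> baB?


LHS has context (more than one symbol) and |LHS| ≤ |RHS|
Classification: Type 1 (Context-Sensitive)


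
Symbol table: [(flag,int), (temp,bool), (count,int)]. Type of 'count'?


Lookup 'count' → type int


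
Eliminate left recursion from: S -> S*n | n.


Left-recursive alternatives: S*n; non-recursive: n
Introduce S': S -> nS', S' -> *nS' | ε


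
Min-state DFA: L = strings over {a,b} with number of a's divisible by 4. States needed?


Track (count of a) mod 4: states 0..3, accept at 0
Minimal DFA: 4 states


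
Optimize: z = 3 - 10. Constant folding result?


3 - 10 = -7 at compile time
Optimized: z = -7


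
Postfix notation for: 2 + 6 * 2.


* has higher precedence, evaluate 6*2 first
Postfix: 2 6 2 * +


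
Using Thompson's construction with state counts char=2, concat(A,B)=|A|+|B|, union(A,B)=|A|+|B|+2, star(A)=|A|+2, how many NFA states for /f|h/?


Syntax tree has 2 char leaf(s), 1 union(s), 0 star(s)
chars contribute 2×2 = 4; each union adds +2; each star adds +2
Total: 4 + 2 + 0 = 6 states


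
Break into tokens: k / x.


Scan left to right, longest-match per lexeme
Tokens: ID(k), OP(/), ID(x)


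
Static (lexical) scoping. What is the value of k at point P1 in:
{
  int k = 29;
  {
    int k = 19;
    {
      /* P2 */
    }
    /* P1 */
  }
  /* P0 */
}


k declared in the same block as P1
k = 19


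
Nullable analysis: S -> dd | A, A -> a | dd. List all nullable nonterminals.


A nonterminal is nullable iff some alternative derives ε (directly, or every symbol in it is nullable)
Nullable: {}


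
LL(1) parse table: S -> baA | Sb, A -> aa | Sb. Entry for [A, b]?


For [A, b]: 'b' ∈ FIRST(Sb)
Entry: A -> Sb


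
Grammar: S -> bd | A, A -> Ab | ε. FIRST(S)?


Per alternative of S: FIRST(bd) = {b}; FIRST(A) = {b, ε}
FIRST(S) = {b, ε}


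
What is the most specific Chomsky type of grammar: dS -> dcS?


LHS has context (more than one symbol) and |LHS| ≤ |RHS|
Classification: Type 1 (Context-Sensitive)


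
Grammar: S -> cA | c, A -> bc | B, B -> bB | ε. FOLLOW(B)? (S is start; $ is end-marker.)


$ ∈ FOLLOW(S). For each A -> αBβ: add FIRST(β)\{ε} to FOLLOW(B); if β nullable, add FOLLOW(A).
FOLLOW(B) = {$}


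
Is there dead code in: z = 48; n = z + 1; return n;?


z is read by n's definition; n is returned
No dead code


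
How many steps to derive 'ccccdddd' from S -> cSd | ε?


Derivation: S => cSd => ccSdd => cccSddd => ccccSdddd => ccccdddd
Steps: 5


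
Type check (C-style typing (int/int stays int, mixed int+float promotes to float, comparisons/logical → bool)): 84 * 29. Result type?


Operand types: int * int
Rule: mixed int/float promotes to float; int/int stays int
Result type: int


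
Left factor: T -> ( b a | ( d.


Common prefix: '('
Factored: T -> ( T', T' -> b a | d


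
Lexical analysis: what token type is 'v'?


Pattern: letter/underscore followed by alphanumerics, not a keyword
Type: IDENTIFIER


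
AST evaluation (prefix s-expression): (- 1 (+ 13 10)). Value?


Evaluate inner: (+ 13 10) = 23
Evaluate root: (- 1 23) = -22
Result: -22


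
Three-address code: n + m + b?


Break into single-operator statements:
t1 = n + m
t2 = t1 + b


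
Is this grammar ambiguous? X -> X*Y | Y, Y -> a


precedence layered via separate nonterminal Y: deterministic
Unambiguous


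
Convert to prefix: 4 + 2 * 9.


'*' binds tighter: tree is (+ 4 (* 2 9))
Prefix: + 4 * 2 9


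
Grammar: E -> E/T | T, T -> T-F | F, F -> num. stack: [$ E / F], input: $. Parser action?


'F' (not preceded by T-) is the handle for T -> F
Action: reduce (T -> F)


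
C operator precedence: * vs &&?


'*' is multiplicative (level 10); '&&' is logical AND (level 2)
Higher level binds tighter
'*' has higher precedence than '&&'


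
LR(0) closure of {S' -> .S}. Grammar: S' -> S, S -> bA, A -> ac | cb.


Start: S' -> .S
For each item with dot before a nonterminal B, add B -> .γ for every B-production
Closure: [S' -> .S, S -> .bA]


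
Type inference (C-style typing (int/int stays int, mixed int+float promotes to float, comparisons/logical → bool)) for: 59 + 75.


Operand types: int + int
Rule: mixed int/float promotes to float; int/int stays int
Result type: int


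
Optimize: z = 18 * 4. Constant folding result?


18 * 4 = 72 at compile time
Optimized: z = 72


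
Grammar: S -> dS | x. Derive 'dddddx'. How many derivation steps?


Derivation: S => dS => ddS => dddS => ddddS => dddddS => dddddx
Steps: 6


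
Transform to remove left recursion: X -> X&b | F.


Left-recursive alternatives: X&b; non-recursive: F
Introduce X': X -> FX', X' -> &bX' | ε


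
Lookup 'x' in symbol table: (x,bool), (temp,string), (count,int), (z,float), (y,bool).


Lookup 'x' → type bool


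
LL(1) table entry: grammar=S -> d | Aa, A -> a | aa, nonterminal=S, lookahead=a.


For [S, a]: 'a' ∈ FIRST(Aa)
Entry: S -> Aa


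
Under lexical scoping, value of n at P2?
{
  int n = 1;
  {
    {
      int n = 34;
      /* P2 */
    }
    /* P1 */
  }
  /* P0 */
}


n declared in the same block as P2
n = 34


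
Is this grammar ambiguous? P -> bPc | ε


balanced b^n…c^n: each string has a unique parse
Unambiguous


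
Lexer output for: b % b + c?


Scan left to right, longest-match per lexeme
Tokens: ID(b), OP(%), ID(b), OP(+), ID(c)


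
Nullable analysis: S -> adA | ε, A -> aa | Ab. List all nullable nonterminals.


A nonterminal is nullable iff some alternative derives ε (directly, or every symbol in it is nullable)
Nullable: {S}


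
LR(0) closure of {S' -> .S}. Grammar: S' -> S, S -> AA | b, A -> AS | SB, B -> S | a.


Start: S' -> .S
For each item with dot before a nonterminal B, add B -> .γ for every B-production
Closure: [S' -> .S, S -> .AA, S -> .b, A -> .AS, A -> .SB]


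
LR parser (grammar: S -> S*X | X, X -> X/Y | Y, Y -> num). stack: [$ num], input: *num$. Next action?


'num' on top is the handle for Y -> num
Action: reduce (Y -> num)


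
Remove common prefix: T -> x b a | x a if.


Common prefix: 'x'
Factored: T -> x T', T' -> b a | a if


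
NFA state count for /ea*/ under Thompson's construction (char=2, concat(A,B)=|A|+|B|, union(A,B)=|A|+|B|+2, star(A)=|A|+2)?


Syntax tree has 2 char leaf(s), 0 union(s), 1 star(s)
chars contribute 2×2 = 4; each union adds +2; each star adds +2
Total: 4 + 0 + 2 = 6 states


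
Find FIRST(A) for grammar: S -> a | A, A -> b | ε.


Per alternative of A: FIRST(b) = {b}; FIRST(ε) = {ε}
FIRST(A) = {b, ε}


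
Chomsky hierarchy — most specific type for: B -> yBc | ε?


Single nonterminal LHS, but y^n c^n is not regular
Classification: Type 2 (Context-Free)


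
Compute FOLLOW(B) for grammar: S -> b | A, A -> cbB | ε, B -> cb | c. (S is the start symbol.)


$ ∈ FOLLOW(S). For each A -> αBβ: add FIRST(β)\{ε} to FOLLOW(B); if β nullable, add FOLLOW(A).
FOLLOW(B) = {$}


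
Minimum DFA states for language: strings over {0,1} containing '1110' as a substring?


KMP-style automaton: 4 progress states + 1 absorbing accept = 5
Minimal DFA: 5 states


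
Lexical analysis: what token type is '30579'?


Pattern: digits only
Type: INTEGER_LITERAL


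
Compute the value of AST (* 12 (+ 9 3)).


Evaluate inner: (+ 9 3) = 12
Evaluate root: (* 12 12) = 144
Result: 144


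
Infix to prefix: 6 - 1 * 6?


'*' binds tighter: tree is (- 6 (* 1 6))
Prefix: - 6 * 1 6


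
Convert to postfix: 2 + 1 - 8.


Left to right (same or higher precedence on left)
Postfix: 2 1 + 8 -


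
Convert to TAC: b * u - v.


Break into single-operator statements:
t1 = b * u
t2 = t1 - v


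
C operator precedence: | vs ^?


'^' is bitwise XOR (level 4); '|' is bitwise OR (level 3)
Higher level binds tighter
'^' has higher precedence than '|'


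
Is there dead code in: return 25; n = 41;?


statement follows a return and is unreachable
Dead: 'n = 41'


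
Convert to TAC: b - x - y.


Break into single-operator statements:
t1 = b - x
t2 = t1 - y


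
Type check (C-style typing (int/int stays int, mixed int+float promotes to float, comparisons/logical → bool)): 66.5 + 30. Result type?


Operand types: float + int
Rule: mixed int/float promotes to float; int/int stays int
Result type: float


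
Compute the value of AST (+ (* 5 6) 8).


Evaluate inner: (* 5 6) = 30
Evaluate root: (+ 30 8) = 38
Result: 38


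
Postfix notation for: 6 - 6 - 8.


Left to right (same or higher precedence on left)
Postfix: 6 6 - 8 -


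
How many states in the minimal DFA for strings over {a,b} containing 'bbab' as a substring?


KMP-style automaton: 4 progress states + 1 absorbing accept = 5
Minimal DFA: 5 states


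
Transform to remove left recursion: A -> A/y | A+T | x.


Left-recursive alternatives: A/y, A+T; non-recursive: x
Introduce A': A -> xA', A' -> /yA' | +TA' | ε


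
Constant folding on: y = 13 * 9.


13 * 9 = 117 at compile time
Optimized: y = 117


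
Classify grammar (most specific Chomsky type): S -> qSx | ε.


Single nonterminal LHS, but q^n x^n is not regular
Classification: Type 2 (Context-Free)


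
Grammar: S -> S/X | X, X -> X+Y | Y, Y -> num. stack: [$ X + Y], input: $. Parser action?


handle 'X+Y' on top
Action: reduce (X -> X+Y)


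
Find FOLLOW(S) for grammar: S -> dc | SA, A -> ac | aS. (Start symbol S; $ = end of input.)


$ ∈ FOLLOW(S). For each A -> αBβ: add FIRST(β)\{ε} to FOLLOW(B); if β nullable, add FOLLOW(A).
FOLLOW(S) = {$, a}


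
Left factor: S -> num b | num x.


Common prefix: 'num'
Factored: S -> num S', S' -> b | x


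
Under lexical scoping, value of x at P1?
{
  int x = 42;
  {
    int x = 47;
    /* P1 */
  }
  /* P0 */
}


x declared in the same block as P1
x = 47


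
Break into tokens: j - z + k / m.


Scan left to right, longest-match per lexeme
Tokens: ID(j), OP(-), ID(z), OP(+), ID(k), OP(/), ID(m)


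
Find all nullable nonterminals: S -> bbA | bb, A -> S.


A nonterminal is nullable iff some alternative derives ε (directly, or every symbol in it is nullable)
Nullable: {}


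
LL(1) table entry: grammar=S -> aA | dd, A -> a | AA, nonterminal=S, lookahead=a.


For [S, a]: 'a' ∈ FIRST(aA)
Entry: S -> aA


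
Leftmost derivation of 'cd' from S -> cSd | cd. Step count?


Derivation: S => cd
Steps: 1


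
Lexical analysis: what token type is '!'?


Pattern: operator symbol
Type: OPERATOR


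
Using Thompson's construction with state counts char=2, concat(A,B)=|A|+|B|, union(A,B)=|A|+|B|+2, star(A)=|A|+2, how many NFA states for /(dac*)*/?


Syntax tree has 3 char leaf(s), 0 union(s), 2 star(s)
chars contribute 3×2 = 6; each union adds +2; each star adds +2
Total: 6 + 0 + 4 = 10 states


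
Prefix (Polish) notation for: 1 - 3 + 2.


left-to-right (same/higher precedence on left): tree is (+ (- 1 3) 2)
Prefix: + - 1 3 2


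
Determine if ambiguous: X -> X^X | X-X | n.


'n^n-n' has two parse trees (no precedence encoded between ^ and -)
Ambiguous


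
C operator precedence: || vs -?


'-' is additive (level 9); '||' is logical OR (level 1)
Higher level binds tighter
'-' has higher precedence than '||'


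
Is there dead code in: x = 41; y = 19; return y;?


x is assigned but never read
Dead: 'x = 41'


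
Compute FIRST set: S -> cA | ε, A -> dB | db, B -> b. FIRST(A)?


Per alternative of A: FIRST(dB) = {d}; FIRST(db) = {d}
FIRST(A) = {d}


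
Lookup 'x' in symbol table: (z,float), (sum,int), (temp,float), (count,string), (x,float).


Lookup 'x' → type float


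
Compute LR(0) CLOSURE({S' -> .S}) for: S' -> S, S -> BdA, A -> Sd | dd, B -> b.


Start: S' -> .S
For each item with dot before a nonterminal B, add B -> .γ for every B-production
Closure: [S' -> .S, S -> .BdA, B -> .b]


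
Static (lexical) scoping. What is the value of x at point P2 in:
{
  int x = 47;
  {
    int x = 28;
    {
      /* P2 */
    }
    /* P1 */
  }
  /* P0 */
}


P2's block does not declare x; resolves to the enclosing declaration at depth 1
x = 28


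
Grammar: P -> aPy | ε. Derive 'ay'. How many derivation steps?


Derivation: P => aPy => ay
Steps: 2


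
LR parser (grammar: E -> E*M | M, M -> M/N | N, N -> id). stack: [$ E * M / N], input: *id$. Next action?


handle 'M/N' on top
Action: reduce (M -> M/N)


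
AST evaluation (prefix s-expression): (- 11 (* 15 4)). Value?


Evaluate inner: (* 15 4) = 60
Evaluate root: (- 11 60) = -49
Result: -49


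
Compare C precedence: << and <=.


'<<' is shift (level 8); '<=' is relational (level 7)
Higher level binds tighter
'<<' has higher precedence than '<='


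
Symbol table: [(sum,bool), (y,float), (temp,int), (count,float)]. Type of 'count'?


Lookup 'count' → type float


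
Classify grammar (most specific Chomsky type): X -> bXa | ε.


Single nonterminal LHS, but b^n a^n is not regular
Classification: Type 2 (Context-Free)


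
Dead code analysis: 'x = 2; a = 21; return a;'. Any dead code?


x is assigned but never read
Dead: 'x = 2'


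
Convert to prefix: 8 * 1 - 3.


left-to-right (same/higher precedence on left): tree is (- (* 8 1) 3)
Prefix: - * 8 1 3


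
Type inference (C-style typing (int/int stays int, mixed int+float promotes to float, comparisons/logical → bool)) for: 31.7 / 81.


Operand types: float / int
Rule: mixed int/float promotes to float; int/int stays int
Result type: float


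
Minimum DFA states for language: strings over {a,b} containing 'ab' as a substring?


KMP-style automaton: 2 progress states + 1 absorbing accept = 3
Minimal DFA: 3 states


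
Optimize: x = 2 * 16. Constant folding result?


2 * 16 = 32 at compile time
Optimized: x = 32


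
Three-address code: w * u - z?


Break into single-operator statements:
t1 = w * u
t2 = t1 - z


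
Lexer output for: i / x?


Scan left to right, longest-match per lexeme
Tokens: ID(i), OP(/), ID(x)
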